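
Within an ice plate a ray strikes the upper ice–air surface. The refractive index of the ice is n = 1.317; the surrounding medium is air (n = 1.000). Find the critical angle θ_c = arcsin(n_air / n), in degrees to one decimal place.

sin θ_c = n_air / n = 1.000 / 1.317 = 0.7593.
θ_c = arcsin(0.7593) = 49.40°.

49.4°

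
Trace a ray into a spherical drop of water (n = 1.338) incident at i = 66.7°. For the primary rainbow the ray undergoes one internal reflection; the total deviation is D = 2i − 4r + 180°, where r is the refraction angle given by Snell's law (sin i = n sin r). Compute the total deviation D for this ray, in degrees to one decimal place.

sin r = sin 66.7° / 1.338 = 0.9184/1.338 = 0.6864; r = 43.35°.
D = 2·66.7° − 4·43.35° + 180° = 133.40° − 173.39° + 180° = 140.01°.

140.0°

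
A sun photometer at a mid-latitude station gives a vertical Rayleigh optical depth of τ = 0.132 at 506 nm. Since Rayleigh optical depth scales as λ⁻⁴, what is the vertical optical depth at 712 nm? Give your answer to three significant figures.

τ(712 nm) = τ(506 nm) × (506/712)⁴ = 0.132 × (0.7107)⁴ = 0.132 × 0.2551 = 0.0337.

0.0337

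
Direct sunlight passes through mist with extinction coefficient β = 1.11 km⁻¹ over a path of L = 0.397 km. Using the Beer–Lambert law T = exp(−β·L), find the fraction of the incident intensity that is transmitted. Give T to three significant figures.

0.644

τ = β·L = 1.11 × 0.397 = 0.4407.
T = exp(−0.4407) = 0.6436.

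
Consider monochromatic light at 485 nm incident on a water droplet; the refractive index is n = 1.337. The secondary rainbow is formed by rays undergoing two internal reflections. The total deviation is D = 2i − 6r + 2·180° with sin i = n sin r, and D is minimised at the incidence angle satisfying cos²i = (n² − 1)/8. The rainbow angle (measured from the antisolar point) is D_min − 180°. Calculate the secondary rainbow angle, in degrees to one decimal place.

51.9°

cos²i = (1.78757 − 1)/8 = 0.09845; i = arccos(0.31376) = 71.714°.
sin r = sin 71.714°/1.337 = 0.71017; r = 45.249°.
D_min = 2·71.714° − 6·45.249° + 360° = 231.934°.
Rainbow angle = D_min − 180° = 51.934°.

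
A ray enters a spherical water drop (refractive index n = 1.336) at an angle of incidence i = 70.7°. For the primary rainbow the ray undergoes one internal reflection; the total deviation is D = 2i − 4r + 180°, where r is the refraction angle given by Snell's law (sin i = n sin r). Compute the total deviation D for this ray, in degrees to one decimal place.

sin r = sin 70.7° / 1.336 = 0.9438/1.336 = 0.7064; r = 44.95°.
D = 2·70.7° − 4·44.95° + 180° = 141.40° − 179.78° + 180° = 141.62°.

141.6°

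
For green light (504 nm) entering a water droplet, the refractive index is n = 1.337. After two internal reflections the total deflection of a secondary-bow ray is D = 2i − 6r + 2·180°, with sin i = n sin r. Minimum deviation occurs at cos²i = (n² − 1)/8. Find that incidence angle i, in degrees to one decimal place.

cos²i = (1.337² − 1)/8 = (1.78757 − 1)/8 = 0.09845.
cos i = 0.31376, so i = 71.714°.

71.7°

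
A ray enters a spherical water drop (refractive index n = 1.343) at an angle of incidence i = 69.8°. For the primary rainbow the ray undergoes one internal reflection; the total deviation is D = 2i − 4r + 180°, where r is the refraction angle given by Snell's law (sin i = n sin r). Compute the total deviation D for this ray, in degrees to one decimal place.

142.3°

sin r = sin 69.8° / 1.343 = 0.9385/1.343 = 0.6988; r = 44.33°.
D = 2·69.8° − 4·44.33° + 180° = 139.60° − 177.32° + 180° = 142.28°.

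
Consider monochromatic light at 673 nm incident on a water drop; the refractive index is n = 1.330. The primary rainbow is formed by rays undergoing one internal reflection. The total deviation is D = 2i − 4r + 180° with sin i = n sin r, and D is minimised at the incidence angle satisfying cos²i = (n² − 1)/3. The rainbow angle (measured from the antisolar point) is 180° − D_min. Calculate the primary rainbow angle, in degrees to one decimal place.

cos²i = (1.76890 − 1)/3 = 0.25630; i = arccos(0.50626) = 59.585°.
sin r = sin 59.585°/1.330 = 0.64841; r = 40.422°.
D_min = 2·59.585° − 4·40.422° + 180° = 137.484°.
Rainbow angle = 180° − D_min = 42.516°.

42.5°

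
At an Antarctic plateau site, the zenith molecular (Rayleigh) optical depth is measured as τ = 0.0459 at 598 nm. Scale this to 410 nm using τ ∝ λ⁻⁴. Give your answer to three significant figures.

0.208

τ(410 nm) = τ(598 nm) × (598/410)⁴ = 0.0459 × (1.4585)⁴ = 0.0459 × 4.5255 = 0.2077.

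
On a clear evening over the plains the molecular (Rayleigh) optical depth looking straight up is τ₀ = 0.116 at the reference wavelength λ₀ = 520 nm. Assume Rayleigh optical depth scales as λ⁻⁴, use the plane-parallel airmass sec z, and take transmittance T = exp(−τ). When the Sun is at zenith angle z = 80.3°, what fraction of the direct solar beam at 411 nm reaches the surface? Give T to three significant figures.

sec 80.3° = 5.9351.
τ = 0.116 × (520/411)⁴ × 5.9351 = 0.116 × 2.5624 × 5.9351 = 1.7641.
T = exp(−1.7641) = 0.1713.

0.171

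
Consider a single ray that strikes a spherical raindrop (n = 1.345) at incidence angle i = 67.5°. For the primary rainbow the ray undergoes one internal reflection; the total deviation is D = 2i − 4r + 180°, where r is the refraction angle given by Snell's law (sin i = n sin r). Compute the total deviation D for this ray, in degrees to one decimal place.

141.5°

sin r = sin 67.5° / 1.345 = 0.9239/1.345 = 0.6869; r = 43.39°.
D = 2·67.5° − 4·43.39° + 180° = 135.00° − 173.54° + 180° = 141.46°.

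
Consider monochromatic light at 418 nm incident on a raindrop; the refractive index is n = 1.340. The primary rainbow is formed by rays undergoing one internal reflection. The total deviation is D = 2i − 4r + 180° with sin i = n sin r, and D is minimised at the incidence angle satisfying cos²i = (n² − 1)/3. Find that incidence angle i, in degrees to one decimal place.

59.0°

cos²i = (1.340² − 1)/3 = (1.79560 − 1)/3 = 0.26520.
cos i = 0.51498, so i = 59.004°.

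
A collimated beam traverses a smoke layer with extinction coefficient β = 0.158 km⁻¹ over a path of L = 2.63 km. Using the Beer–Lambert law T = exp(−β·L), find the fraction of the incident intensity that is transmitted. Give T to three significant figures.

0.660

τ = β·L = 0.158 × 2.63 = 0.4155.
T = exp(−0.4155) = 0.6600.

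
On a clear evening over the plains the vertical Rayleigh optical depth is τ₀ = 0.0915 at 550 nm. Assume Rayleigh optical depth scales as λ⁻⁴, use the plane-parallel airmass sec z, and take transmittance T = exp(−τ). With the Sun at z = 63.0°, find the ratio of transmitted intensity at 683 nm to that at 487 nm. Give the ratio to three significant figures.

1.28

Airmass: sec 63.0° = 2.2027.
τ(683 nm) = 0.0915 × (550/683)⁴ × 2.2027 = 0.0915 × 0.4205 × 2.2027 = 0.0848.
τ(487 nm) = 0.0915 × (550/487)⁴ × 2.2027 = 0.0915 × 1.6268 × 2.2027 = 0.3279.
T(683)/T(487) = exp(τ_B − τ_A) = exp(0.2431) = 1.2752.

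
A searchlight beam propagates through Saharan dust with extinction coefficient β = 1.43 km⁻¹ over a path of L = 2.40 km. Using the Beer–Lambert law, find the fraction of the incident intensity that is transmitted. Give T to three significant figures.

0.0323

τ = β·L = 1.43 × 2.40 = 3.4320.
T = exp(−3.4320) = 0.0323.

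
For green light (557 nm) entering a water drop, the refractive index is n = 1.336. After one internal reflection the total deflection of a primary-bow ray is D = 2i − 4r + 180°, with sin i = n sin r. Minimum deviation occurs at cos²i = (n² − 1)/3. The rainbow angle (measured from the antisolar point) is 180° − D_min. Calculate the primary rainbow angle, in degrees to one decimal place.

41.6°

cos²i = (1.78490 − 1)/3 = 0.26163; i = arccos(0.51150) = 59.236°.
sin r = sin 59.236°/1.336 = 0.64318; r = 40.029°.
D_min = 2·59.236° − 4·40.029° + 180° = 138.356°.
Rainbow angle = 180° − D_min = 41.644°.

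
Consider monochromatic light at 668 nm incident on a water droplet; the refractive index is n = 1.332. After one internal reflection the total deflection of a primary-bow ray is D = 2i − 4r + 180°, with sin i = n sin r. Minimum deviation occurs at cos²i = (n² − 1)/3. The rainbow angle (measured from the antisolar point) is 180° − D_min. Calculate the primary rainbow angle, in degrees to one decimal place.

cos²i = (1.77422 − 1)/3 = 0.25807; i = arccos(0.50801) = 59.469°.
sin r = sin 59.469°/1.332 = 0.64666; r = 40.290°.
D_min = 2·59.469° − 4·40.290° + 180° = 137.776°.
Rainbow angle = 180° − D_min = 42.224°.

42.2°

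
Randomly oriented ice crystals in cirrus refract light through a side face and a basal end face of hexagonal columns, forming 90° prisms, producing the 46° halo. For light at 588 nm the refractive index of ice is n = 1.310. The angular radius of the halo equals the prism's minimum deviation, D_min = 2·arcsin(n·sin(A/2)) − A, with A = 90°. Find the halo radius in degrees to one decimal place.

45.7°

n·sin(A/2) = 1.310 × sin 45° = 1.310 × 0.7071 = 0.9263.
D_min = 2·arcsin(0.9263) − 90° = 2 × 67.867° − 90° = 45.733°.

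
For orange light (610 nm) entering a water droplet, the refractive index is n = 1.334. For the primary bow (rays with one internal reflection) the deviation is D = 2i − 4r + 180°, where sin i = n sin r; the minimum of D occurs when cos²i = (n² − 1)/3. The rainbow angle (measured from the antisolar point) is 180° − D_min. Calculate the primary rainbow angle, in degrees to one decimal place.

cos²i = (1.77956 − 1)/3 = 0.25985; i = arccos(0.50976) = 59.352°.
sin r = sin 59.352°/1.334 = 0.64492; r = 40.159°.
D_min = 2·59.352° − 4·40.159° + 180° = 138.067°.
Rainbow angle = 180° − D_min = 41.933°.

41.9°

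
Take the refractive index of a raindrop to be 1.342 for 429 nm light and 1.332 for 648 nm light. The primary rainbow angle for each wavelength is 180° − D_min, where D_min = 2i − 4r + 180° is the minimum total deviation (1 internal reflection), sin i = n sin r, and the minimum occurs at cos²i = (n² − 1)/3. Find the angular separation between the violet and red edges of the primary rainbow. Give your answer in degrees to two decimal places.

1.44°

At 429 nm (n = 1.342): cos²i = 0.26699 → i = 58.888°, r = 39.641°, D_min = 139.213°, rainbow angle = 40.787°.
At 648 nm (n = 1.332): cos²i = 0.25807 → i = 59.469°, r = 40.290°, D_min = 137.776°, rainbow angle = 42.224°.
Angular width = |40.787° − 42.224°| = 1.437°.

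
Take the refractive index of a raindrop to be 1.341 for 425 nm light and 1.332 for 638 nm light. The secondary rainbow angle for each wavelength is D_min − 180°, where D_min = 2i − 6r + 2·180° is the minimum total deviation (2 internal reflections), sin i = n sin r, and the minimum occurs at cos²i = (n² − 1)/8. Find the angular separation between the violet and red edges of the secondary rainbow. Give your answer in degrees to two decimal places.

2.34°

At 425 nm (n = 1.341): cos²i = 0.09979 → i = 71.586°, r = 45.034°, D_min = 232.966°, rainbow angle = 52.966°.
At 638 nm (n = 1.332): cos²i = 0.09678 → i = 71.875°, r = 45.520°, D_min = 230.628°, rainbow angle = 50.628°.
Angular width = |52.966° − 50.628°| = 2.337°.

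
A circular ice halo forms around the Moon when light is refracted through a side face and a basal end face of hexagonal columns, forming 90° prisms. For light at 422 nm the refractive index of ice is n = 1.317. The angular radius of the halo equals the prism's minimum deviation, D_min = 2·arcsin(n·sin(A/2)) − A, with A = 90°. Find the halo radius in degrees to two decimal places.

n·sin(A/2) = 1.317 × sin 45° = 1.317 × 0.7071 = 0.9313.
D_min = 2·arcsin(0.9313) − 90° = 2 × 68.632° − 90° = 47.264°.

47.26°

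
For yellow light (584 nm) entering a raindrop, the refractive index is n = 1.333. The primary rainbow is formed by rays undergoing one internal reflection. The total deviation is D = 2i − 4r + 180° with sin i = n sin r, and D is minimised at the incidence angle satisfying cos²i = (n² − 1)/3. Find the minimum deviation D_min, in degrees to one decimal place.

137.9°

cos²i = (1.77689 − 1)/3 = 0.25896; i = arccos(0.50888) = 59.410°.
sin r = sin 59.410°/1.333 = 0.64579; r = 40.225°.
D_min = 2·59.410° − 4·40.225° + 180° = 137.922°.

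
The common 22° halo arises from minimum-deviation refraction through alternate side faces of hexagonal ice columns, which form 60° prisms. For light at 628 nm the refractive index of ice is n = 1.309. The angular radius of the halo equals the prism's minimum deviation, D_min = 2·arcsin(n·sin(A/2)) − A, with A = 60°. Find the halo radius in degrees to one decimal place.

n·sin(A/2) = 1.309 × sin 30° = 1.309 × 0.5000 = 0.6545.
D_min = 2·arcsin(0.6545) − 60° = 2 × 40.882° − 60° = 21.763°.

21.8°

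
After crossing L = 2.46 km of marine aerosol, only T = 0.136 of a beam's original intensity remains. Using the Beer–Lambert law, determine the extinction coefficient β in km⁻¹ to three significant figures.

0.811 km⁻¹

Beer–Lambert: T = exp(−βL) ⇒ β = −ln(T)/L = −ln(0.136)/2.46 = 1.9951/2.46 = 0.811 km⁻¹.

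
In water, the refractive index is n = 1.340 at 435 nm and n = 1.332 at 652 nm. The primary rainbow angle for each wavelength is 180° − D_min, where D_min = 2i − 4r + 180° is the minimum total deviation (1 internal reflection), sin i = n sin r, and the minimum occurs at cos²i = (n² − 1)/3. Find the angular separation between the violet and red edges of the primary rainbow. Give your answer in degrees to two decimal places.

At 435 nm (n = 1.340): cos²i = 0.26520 → i = 59.004°, r = 39.770°, D_min = 138.929°, rainbow angle = 41.071°.
At 652 nm (n = 1.332): cos²i = 0.25807 → i = 59.469°, r = 40.290°, D_min = 137.776°, rainbow angle = 42.224°.
Angular width = |41.071° − 42.224°| = 1.153°.

1.15°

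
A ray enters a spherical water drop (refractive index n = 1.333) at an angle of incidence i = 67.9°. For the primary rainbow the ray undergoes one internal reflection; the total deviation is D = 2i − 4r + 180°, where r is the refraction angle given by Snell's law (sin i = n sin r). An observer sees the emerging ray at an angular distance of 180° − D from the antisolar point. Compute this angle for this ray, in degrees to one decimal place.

sin r = sin 67.9° / 1.333 = 0.9265/1.333 = 0.6951; r = 44.03°.
D = 2·67.9° − 4·44.03° + 180° = 135.80° − 176.13° + 180° = 139.67°.
Angle from antisolar point = 180° − D = 40.33°.

40.3°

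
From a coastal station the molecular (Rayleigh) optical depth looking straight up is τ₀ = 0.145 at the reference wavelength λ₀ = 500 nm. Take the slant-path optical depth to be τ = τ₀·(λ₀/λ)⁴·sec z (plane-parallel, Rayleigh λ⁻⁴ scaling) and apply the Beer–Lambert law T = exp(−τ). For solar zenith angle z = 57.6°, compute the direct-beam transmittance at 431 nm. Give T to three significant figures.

sec 57.6° = 1.8663.
τ = 0.145 × (500/431)⁴ × 1.8663 = 0.145 × 1.8112 × 1.8663 = 0.4901.
T = exp(−0.4901) = 0.6125.

0.613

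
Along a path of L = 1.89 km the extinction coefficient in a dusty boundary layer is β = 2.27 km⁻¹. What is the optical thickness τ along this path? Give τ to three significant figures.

4.29

τ = β·L = 2.27 × 1.89 = 4.2903.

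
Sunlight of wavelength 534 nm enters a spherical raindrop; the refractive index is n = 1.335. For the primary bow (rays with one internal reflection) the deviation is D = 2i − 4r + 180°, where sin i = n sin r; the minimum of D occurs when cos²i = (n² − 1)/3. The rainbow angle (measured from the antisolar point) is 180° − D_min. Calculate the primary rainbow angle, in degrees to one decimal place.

41.8°

cos²i = (1.78222 − 1)/3 = 0.26074; i = arccos(0.51063) = 59.294°.
sin r = sin 59.294°/1.335 = 0.64405; r = 40.094°.
D_min = 2·59.294° − 4·40.094° + 180° = 138.212°.
Rainbow angle = 180° − D_min = 41.788°.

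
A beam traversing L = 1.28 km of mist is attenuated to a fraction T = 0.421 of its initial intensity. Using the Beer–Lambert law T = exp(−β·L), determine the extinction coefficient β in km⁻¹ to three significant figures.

0.676 km⁻¹

Beer–Lambert: T = exp(−βL) ⇒ β = −ln(T)/L = −ln(0.421)/1.28 = 0.8651/1.28 = 0.6759 km⁻¹.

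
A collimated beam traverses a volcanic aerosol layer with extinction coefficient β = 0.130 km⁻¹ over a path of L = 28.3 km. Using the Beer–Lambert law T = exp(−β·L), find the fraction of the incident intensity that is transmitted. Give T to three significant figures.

0.0252

τ = β·L = 0.130 × 28.3 = 3.6790.
T = exp(−3.6790) = 0.0252.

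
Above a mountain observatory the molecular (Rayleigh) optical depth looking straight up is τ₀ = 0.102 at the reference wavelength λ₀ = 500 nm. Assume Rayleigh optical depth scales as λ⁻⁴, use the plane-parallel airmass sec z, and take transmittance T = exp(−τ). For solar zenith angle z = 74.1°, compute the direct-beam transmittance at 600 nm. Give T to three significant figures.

0.836

sec 74.1° = 3.6502.
τ = 0.102 × (500/600)⁴ × 3.6502 = 0.102 × 0.4823 × 3.6502 = 0.1796.
T = exp(−0.1796) = 0.8356.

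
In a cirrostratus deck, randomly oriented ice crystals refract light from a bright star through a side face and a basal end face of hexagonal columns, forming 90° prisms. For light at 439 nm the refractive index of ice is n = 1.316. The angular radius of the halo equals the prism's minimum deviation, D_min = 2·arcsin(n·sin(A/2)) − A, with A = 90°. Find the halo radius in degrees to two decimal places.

47.04°

n·sin(A/2) = 1.316 × sin 45° = 1.316 × 0.7071 = 0.9306.
D_min = 2·arcsin(0.9306) − 90° = 2 × 68.521° − 90° = 47.042°.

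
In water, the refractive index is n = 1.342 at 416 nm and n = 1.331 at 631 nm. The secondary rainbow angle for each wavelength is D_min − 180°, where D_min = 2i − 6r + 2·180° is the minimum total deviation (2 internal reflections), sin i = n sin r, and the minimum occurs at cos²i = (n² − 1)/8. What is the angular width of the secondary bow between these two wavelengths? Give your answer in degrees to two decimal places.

At 416 nm (n = 1.342): cos²i = 0.10012 → i = 71.554°, r = 44.981°, D_min = 233.222°, rainbow angle = 53.222°.
At 631 nm (n = 1.331): cos²i = 0.09645 → i = 71.907°, r = 45.575°, D_min = 230.365°, rainbow angle = 50.365°.
Angular width = |53.222° − 50.365°| = 2.857°.

2.86°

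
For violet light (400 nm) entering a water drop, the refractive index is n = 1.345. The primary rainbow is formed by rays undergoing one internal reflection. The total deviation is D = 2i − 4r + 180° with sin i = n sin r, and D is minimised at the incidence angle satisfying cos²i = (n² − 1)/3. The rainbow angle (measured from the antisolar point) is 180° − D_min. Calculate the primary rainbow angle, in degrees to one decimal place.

cos²i = (1.80902 − 1)/3 = 0.26967; i = arccos(0.51930) = 58.715°.
sin r = sin 58.715°/1.345 = 0.63538; r = 39.448°.
D_min = 2·58.715° − 4·39.448° + 180° = 139.635°.
Rainbow angle = 180° − D_min = 40.365°.

40.4°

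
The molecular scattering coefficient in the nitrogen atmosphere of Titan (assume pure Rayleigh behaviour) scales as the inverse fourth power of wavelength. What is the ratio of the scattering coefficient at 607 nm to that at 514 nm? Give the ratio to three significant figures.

Rayleigh scattering ∝ λ⁻⁴, so the ratio of coefficients is the inverse fourth power of the wavelength ratio.
σ(607)/σ(514) = (514/607)⁴ = (0.8468)⁴ = 0.5142.

0.514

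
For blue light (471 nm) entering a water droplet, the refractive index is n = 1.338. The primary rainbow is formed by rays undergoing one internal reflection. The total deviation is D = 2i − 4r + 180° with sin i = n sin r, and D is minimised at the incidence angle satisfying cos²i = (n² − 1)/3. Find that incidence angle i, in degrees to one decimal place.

59.1°

cos²i = (1.338² − 1)/3 = (1.79024 − 1)/3 = 0.26341.
cos i = 0.51324, so i = 59.120°.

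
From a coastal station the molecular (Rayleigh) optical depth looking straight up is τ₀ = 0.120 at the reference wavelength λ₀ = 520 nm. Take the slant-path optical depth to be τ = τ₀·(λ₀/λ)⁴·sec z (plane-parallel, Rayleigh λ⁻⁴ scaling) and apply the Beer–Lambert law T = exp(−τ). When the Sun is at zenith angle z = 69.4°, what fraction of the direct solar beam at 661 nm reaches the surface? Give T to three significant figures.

sec 69.4° = 2.8422.
τ = 0.120 × (520/661)⁴ × 2.8422 = 0.120 × 0.3830 × 2.8422 = 0.1306.
T = exp(−0.1306) = 0.8775.

0.878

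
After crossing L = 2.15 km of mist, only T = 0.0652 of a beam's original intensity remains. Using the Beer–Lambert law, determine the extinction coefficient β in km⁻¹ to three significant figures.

Beer–Lambert: T = exp(−βL) ⇒ β = −ln(T)/L = −ln(0.0652)/2.15 = 2.7303/2.15 = 1.27 km⁻¹.

1.27 km⁻¹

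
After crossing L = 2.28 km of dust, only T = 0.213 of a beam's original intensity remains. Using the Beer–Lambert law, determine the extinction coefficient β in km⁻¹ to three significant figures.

Beer–Lambert: T = exp(−βL) ⇒ β = −ln(T)/L = −ln(0.213)/2.28 = 1.5465/2.28 = 0.6783 km⁻¹.

0.678 km⁻¹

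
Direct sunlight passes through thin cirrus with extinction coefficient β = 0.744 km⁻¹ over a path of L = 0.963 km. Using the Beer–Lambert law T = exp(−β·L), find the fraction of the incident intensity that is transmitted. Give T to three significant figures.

τ = β·L = 0.744 × 0.963 = 0.7165.
T = exp(−0.7165) = 0.4885.

0.488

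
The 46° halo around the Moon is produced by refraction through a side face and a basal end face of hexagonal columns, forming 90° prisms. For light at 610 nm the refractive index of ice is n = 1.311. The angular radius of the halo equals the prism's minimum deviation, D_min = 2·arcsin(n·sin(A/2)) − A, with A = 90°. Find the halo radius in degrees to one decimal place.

45.9°

n·sin(A/2) = 1.311 × sin 45° = 1.311 × 0.7071 = 0.9270.
D_min = 2·arcsin(0.9270) − 90° = 2 × 67.974° − 90° = 45.949°.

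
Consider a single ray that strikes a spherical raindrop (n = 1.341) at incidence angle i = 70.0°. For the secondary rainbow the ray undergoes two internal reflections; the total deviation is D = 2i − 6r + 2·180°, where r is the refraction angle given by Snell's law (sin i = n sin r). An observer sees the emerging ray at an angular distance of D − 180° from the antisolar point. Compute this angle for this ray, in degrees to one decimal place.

sin r = sin 70.0° / 1.341 = 0.9397/1.341 = 0.7007; r = 44.49°.
D = 2·70.0° − 6·44.49° + 2·180° = 140.00° − 266.92° + 360° = 233.08°.
Angle from antisolar point = D − 180° = 53.08°.

53.1°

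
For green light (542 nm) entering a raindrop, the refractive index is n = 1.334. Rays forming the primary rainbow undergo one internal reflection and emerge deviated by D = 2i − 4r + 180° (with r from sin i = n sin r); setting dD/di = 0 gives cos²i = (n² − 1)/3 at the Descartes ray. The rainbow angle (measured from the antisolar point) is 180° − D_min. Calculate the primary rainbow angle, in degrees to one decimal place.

41.9°

cos²i = (1.77956 − 1)/3 = 0.25985; i = arccos(0.50976) = 59.352°.
sin r = sin 59.352°/1.334 = 0.64492; r = 40.159°.
D_min = 2·59.352° − 4·40.159° + 180° = 138.067°.
Rainbow angle = 180° − D_min = 41.933°.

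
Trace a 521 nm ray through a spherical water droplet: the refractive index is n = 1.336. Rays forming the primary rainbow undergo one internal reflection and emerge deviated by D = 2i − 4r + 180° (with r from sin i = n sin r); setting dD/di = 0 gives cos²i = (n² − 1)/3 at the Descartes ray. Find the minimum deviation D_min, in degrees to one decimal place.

cos²i = (1.78490 − 1)/3 = 0.26163; i = arccos(0.51150) = 59.236°.
sin r = sin 59.236°/1.336 = 0.64318; r = 40.029°.
D_min = 2·59.236° − 4·40.029° + 180° = 138.356°.

138.4°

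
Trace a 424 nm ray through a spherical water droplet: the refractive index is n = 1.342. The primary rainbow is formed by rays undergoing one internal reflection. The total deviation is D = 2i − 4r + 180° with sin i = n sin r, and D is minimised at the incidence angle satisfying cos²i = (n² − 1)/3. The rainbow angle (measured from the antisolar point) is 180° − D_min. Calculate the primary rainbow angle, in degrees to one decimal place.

40.8°

cos²i = (1.80096 − 1)/3 = 0.26699; i = arccos(0.51671) = 58.888°.
sin r = sin 58.888°/1.342 = 0.63797; r = 39.641°.
D_min = 2·58.888° − 4·39.641° + 180° = 139.213°.
Rainbow angle = 180° − D_min = 40.787°.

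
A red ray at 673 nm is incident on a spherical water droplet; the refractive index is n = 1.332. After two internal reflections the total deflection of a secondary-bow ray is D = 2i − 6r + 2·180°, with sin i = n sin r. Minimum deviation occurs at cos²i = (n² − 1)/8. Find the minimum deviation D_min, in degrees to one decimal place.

cos²i = (1.77422 − 1)/8 = 0.09678; i = arccos(0.31109) = 71.875°.
sin r = sin 71.875°/1.332 = 0.71350; r = 45.520°.
D_min = 2·71.875° − 6·45.520° + 360° = 230.628°.

230.6°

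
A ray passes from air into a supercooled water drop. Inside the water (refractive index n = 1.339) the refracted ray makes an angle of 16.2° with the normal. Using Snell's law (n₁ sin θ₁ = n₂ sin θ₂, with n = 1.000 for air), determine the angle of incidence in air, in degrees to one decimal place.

Snell: sin θ_i = n · sin θ_r = 1.339 × sin 16.2° = 1.339 × 0.2790 = 0.3736.
θ_i = arcsin(0.3736) = 21.94°.

21.9°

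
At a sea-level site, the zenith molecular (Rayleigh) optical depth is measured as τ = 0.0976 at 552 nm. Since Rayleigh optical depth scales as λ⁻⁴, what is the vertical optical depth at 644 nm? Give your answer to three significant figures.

0.0527

τ(644 nm) = τ(552 nm) × (552/644)⁴ = 0.0976 × (0.8571)⁴ = 0.0976 × 0.5398 = 0.0527.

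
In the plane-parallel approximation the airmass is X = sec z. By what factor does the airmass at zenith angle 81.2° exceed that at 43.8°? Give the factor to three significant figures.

X(81.2°)/X(43.8°) = sec 81.2° / sec 43.8° = cos 43.8° / cos 81.2° = 0.7218/0.1530 = 4.7178.

4.72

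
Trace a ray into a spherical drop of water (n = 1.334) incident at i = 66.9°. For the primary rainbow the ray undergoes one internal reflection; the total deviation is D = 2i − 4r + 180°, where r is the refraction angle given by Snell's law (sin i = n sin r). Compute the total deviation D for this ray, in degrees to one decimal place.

sin r = sin 66.9° / 1.334 = 0.9198/1.334 = 0.6895; r = 43.59°.
D = 2·66.9° − 4·43.59° + 180° = 133.80° − 174.37° + 180° = 139.43°.

139.4°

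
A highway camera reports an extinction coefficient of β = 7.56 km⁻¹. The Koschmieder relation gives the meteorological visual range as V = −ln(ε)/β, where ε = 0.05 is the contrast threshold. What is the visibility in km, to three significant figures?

0.396 km

V = −ln(0.05) / 7.56 = 2.996 / 7.56 = 0.3963 km.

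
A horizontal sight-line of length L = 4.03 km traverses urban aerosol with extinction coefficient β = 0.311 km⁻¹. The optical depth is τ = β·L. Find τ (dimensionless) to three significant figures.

1.25

τ = β·L = 0.311 × 4.03 = 1.2533.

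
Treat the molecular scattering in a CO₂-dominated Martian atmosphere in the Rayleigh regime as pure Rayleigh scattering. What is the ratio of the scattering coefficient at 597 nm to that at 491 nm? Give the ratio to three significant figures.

Rayleigh scattering ∝ λ⁻⁴, so the ratio of coefficients is the inverse fourth power of the wavelength ratio.
σ(597)/σ(491) = (491/597)⁴ = (0.8224)⁴ = 0.4575.

0.458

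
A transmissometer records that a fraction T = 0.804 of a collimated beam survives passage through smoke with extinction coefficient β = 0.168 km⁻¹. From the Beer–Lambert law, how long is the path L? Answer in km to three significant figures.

Beer–Lambert: T = exp(−βL) ⇒ L = −ln(T)/β = −ln(0.804)/0.168 = 0.2182/0.168 = 1.299 km.

1.30 km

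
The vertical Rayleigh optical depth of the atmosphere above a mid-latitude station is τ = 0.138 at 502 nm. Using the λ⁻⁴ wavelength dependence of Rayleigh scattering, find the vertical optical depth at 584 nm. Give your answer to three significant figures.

τ(584 nm) = τ(502 nm) × (502/584)⁴ = 0.138 × (0.8596)⁴ = 0.138 × 0.5460 = 0.0753.

0.0753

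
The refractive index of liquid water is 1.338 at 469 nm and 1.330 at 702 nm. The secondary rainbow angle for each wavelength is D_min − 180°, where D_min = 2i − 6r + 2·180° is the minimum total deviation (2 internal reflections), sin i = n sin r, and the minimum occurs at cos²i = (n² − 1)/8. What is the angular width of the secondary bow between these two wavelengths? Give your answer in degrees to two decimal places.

At 469 nm (n = 1.338): cos²i = 0.09878 → i = 71.682°, r = 45.195°, D_min = 232.193°, rainbow angle = 52.193°.
At 702 nm (n = 1.330): cos²i = 0.09611 → i = 71.940°, r = 45.630°, D_min = 230.101°, rainbow angle = 50.101°.
Angular width = |52.193° − 50.101°| = 2.092°.

2.09°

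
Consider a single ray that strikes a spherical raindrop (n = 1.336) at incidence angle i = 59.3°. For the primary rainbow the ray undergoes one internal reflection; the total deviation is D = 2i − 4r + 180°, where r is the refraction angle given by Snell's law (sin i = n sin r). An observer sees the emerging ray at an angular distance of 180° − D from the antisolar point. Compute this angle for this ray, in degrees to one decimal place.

41.6°

sin r = sin 59.3° / 1.336 = 0.8599/1.336 = 0.6436; r = 40.06°.
D = 2·59.3° − 4·40.06° + 180° = 118.60° − 160.24° + 180° = 138.36°.
Angle from antisolar point = 180° − D = 41.64°.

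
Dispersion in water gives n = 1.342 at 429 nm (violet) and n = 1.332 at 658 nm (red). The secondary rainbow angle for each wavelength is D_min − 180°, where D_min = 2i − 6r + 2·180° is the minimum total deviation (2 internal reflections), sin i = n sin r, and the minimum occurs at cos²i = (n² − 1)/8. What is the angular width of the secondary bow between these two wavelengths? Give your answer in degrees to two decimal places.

At 429 nm (n = 1.342): cos²i = 0.10012 → i = 71.554°, r = 44.981°, D_min = 233.222°, rainbow angle = 53.222°.
At 658 nm (n = 1.332): cos²i = 0.09678 → i = 71.875°, r = 45.520°, D_min = 230.628°, rainbow angle = 50.628°.
Angular width = |53.222° − 50.628°| = 2.594°.

2.59°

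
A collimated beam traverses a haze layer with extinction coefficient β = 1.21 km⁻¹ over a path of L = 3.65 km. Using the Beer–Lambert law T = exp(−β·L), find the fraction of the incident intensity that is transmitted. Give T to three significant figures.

0.0121

τ = β·L = 1.21 × 3.65 = 4.4165.
T = exp(−4.4165) = 0.0121.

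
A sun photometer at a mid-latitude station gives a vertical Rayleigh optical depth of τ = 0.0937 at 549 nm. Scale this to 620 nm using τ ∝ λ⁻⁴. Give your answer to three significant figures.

0.0576

τ(620 nm) = τ(549 nm) × (549/620)⁴ = 0.0937 × (0.8855)⁴ = 0.0937 × 0.6148 = 0.0576.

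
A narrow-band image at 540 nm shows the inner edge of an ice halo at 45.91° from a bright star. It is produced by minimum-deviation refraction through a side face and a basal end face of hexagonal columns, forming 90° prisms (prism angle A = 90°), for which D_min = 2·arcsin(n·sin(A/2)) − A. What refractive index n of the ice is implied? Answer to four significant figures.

Rearranging: n = sin((D_min + A)/2) / sin(A/2).
(D_min + A)/2 = (45.91° + 90°)/2 = 67.955°.
n = sin 67.955° / sin 45° = 0.9269 / 0.7071 = 1.3108.

1.311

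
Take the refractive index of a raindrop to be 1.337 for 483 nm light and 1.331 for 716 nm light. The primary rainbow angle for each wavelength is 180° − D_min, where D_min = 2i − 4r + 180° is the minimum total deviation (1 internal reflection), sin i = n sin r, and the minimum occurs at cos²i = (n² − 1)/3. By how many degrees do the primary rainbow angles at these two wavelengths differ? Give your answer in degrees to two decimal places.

0.87°

At 483 nm (n = 1.337): cos²i = 0.26252 → i = 59.178°, r = 39.964°, D_min = 138.500°, rainbow angle = 41.500°.
At 716 nm (n = 1.331): cos²i = 0.25719 → i = 59.527°, r = 40.356°, D_min = 137.630°, rainbow angle = 42.370°.
Angular width = |41.500° − 42.370°| = 0.870°.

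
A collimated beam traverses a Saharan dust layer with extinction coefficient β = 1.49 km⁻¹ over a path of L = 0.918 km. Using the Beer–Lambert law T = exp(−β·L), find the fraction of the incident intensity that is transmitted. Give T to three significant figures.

0.255

τ = β·L = 1.49 × 0.918 = 1.3678.
T = exp(−1.3678) = 0.2547.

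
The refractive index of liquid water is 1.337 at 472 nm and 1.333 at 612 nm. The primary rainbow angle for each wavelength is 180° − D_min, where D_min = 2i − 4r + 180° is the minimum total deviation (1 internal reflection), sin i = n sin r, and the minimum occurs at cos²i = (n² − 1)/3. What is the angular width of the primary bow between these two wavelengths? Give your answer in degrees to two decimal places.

At 472 nm (n = 1.337): cos²i = 0.26252 → i = 59.178°, r = 39.964°, D_min = 138.500°, rainbow angle = 41.500°.
At 612 nm (n = 1.333): cos²i = 0.25896 → i = 59.410°, r = 40.225°, D_min = 137.922°, rainbow angle = 42.078°.
Angular width = |41.500° − 42.078°| = 0.578°.

0.58°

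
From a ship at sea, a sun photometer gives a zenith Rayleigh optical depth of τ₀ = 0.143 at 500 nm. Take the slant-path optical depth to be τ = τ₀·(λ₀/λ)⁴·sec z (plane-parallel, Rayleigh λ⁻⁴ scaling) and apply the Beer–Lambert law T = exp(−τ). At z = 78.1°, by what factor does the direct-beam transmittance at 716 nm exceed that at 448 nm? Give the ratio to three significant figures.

2.49

Airmass: sec 78.1° = 4.8496.
τ(716 nm) = 0.143 × (500/716)⁴ × 4.8496 = 0.143 × 0.2378 × 4.8496 = 0.1649.
τ(448 nm) = 0.143 × (500/448)⁴ × 4.8496 = 0.143 × 1.5516 × 4.8496 = 1.0760.
T(716)/T(448) = exp(τ_B − τ_A) = exp(0.9111) = 2.4870.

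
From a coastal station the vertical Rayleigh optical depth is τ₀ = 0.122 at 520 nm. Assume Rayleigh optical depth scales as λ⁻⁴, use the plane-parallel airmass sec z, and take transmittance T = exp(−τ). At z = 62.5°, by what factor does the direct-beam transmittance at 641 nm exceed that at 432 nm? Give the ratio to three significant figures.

Airmass: sec 62.5° = 2.1657.
τ(641 nm) = 0.122 × (520/641)⁴ × 2.1657 = 0.122 × 0.4331 × 2.1657 = 0.1144.
τ(432 nm) = 0.122 × (520/432)⁴ × 2.1657 = 0.122 × 2.0993 × 2.1657 = 0.5547.
T(641)/T(432) = exp(τ_B − τ_A) = exp(0.4402) = 1.5531.

1.55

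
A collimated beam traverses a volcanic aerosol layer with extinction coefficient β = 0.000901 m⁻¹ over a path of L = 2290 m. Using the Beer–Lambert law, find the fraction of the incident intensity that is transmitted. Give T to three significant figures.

0.127

τ = β·L = 0.000901 × 2290 = 2.0633.
T = exp(−2.0633) = 0.1270.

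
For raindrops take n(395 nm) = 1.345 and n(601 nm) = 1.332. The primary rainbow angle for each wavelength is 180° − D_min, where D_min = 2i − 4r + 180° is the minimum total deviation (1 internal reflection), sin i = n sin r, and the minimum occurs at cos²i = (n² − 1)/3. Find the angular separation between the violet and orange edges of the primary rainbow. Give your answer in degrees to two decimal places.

1.86°

At 395 nm (n = 1.345): cos²i = 0.26967 → i = 58.715°, r = 39.448°, D_min = 139.635°, rainbow angle = 40.365°.
At 601 nm (n = 1.332): cos²i = 0.25807 → i = 59.469°, r = 40.290°, D_min = 137.776°, rainbow angle = 42.224°.
Angular width = |40.365° − 42.224°| = 1.859°.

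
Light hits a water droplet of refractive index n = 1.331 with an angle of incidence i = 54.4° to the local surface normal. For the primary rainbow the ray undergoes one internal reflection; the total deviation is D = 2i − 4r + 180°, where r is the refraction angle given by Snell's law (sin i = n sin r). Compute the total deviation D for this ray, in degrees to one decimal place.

138.2°

sin r = sin 54.4° / 1.331 = 0.8131/1.331 = 0.6109; r = 37.65°.
D = 2·54.4° − 4·37.65° + 180° = 108.80° − 150.62° + 180° = 138.18°.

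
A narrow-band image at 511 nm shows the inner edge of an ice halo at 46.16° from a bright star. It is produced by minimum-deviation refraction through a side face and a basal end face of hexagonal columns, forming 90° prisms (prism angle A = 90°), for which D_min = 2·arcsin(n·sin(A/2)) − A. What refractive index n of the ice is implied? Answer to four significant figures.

Rearranging: n = sin((D_min + A)/2) / sin(A/2).
(D_min + A)/2 = (46.16° + 90°)/2 = 68.080°.
n = sin 68.080° / sin 45° = 0.9277 / 0.7071 = 1.3120.

1.312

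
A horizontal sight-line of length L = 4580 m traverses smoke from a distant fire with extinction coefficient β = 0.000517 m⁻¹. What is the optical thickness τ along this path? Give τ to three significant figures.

2.37

τ = β·L = 0.000517 × 4580 = 2.3679.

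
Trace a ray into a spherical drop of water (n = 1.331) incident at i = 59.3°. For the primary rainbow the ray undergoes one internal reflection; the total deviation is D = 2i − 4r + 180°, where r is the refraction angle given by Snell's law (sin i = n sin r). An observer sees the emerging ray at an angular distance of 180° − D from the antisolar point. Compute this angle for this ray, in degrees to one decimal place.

sin r = sin 59.3° / 1.331 = 0.8599/1.331 = 0.6460; r = 40.24°.
D = 2·59.3° − 4·40.24° + 180° = 118.60° − 160.97° + 180° = 137.63°.
Angle from antisolar point = 180° − D = 42.37°.

42.4°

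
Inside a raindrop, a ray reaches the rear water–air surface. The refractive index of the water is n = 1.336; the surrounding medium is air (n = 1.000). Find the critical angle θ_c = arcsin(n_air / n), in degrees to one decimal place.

48.5°

sin θ_c = n_air / n = 1.000 / 1.336 = 0.7485.
θ_c = arcsin(0.7485) = 48.46°.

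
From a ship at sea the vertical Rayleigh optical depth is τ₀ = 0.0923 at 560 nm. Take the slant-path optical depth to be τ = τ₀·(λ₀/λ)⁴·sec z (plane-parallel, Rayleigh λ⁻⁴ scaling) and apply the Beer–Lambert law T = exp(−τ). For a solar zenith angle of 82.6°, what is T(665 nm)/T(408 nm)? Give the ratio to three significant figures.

8.87

Airmass: sec 82.6° = 7.7642.
τ(665 nm) = 0.0923 × (560/665)⁴ × 7.7642 = 0.0923 × 0.5029 × 7.7642 = 0.3604.
τ(408 nm) = 0.0923 × (560/408)⁴ × 7.7642 = 0.0923 × 3.5490 × 7.7642 = 2.5434.
T(665)/T(408) = exp(τ_B − τ_A) = exp(2.1830) = 8.8729.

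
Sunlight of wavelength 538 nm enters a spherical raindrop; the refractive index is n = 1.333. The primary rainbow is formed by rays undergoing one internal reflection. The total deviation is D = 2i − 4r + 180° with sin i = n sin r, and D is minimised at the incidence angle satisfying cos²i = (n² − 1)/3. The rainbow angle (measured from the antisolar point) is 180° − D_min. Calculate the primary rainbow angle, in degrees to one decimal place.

42.1°

cos²i = (1.77689 − 1)/3 = 0.25896; i = arccos(0.50888) = 59.410°.
sin r = sin 59.410°/1.333 = 0.64579; r = 40.225°.
D_min = 2·59.410° − 4·40.225° + 180° = 137.922°.
Rainbow angle = 180° − D_min = 42.078°.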